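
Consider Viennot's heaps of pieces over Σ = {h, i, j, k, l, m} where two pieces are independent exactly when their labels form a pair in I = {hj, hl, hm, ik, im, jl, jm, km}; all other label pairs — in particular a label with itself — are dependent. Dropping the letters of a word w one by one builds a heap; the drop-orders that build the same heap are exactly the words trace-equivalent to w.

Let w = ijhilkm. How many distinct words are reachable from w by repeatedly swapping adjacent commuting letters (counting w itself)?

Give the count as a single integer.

4

0(i) covers ∅
1(j) covers 0:i
2(h) covers 0:i
3(i) covers 1:j, 2:h
4(l) covers 3:i
5(k) covers 4:l
6(m) covers 4:l
floor of heap: 0:i
completions by unplaced set U, small U first (add the entries for U minus each lowest piece of U):
  |U|=1: {5}:1  {6}:1
  |U|=2: {5,6}:2
  |U|=3: {4,5,6}:2
  |U|=4: {3,4,5,6}:2
  |U|=5: {1,3,4,5,6}:2  {2,3,4,5,6}:2
  start at 0(i): 4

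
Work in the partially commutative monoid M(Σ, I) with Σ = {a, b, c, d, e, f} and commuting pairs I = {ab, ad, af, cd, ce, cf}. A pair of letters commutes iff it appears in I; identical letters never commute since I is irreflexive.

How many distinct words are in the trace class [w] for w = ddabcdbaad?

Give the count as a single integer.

70

#0=d has no predecessor
#1=d depends on [0:d]
#2=a has no predecessor
#3=b depends on [1:d]
#4=c depends on [2:a, 3:b]
#5=d depends on [3:b]
#6=b depends on [4:c, 5:d]
#7=a depends on [4:c]
#8=a depends on [7:a]
#9=d depends on [6:b]
sources: [0:d, 2:a]
N(rest) = Σ N(rest − s) over sources s of rest; N(one piece) = 1:
  size 1 → [8]=1  [9]=1
  size 2 → [6,9]=1  [7,8]=1  [8,9]=2
  size 3 → [5,6,9]=1  [6,8,9]=3  [7,8,9]=3
  size 4 → [5,6,8,9]=4  [6,7,8,9]=6
  size 5 → [4,6,7,8,9]=6  [5,6,7,8,9]=10
  size 6 → [2,4,6,7,8,9]=6  [4,5,6,7,8,9]=16
  size 7 → [2,4,5,6,7,8,9]=22  [3,4,5,6,7,8,9]=16
  size 8 → [1,3,4,5,6,7,8,9]=16  [2,3,4,5,6,7,8,9]=38
  first=0(d) contributes 54
  first=2(a) contributes 16
|[w]| = 70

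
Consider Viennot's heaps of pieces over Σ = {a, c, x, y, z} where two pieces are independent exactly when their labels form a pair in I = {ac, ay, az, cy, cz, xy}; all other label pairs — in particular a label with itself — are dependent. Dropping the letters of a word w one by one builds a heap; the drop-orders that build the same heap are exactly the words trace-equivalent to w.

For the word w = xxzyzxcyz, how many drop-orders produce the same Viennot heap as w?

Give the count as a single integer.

5

0(x) covers ∅
1(x) covers 0:x
2(z) covers 1:x
3(y) covers 2:z
4(z) covers 3:y
5(x) covers 4:z
6(c) covers 5:x
7(y) covers 4:z
8(z) covers 5:x, 7:y
floor of heap: 0:x
completions by unplaced set U, small U first (add the entries for U minus each lowest piece of U):
  |U|=1: {6}:1  {8}:1
  |U|=2: {6,8}:2  {7,8}:1
  |U|=3: {5,6,8}:2  {6,7,8}:3
  |U|=4: {5,6,7,8}:5
  |U|=5: {4,5,6,7,8}:5
  |U|=6: {3,4,5,6,7,8}:5
  |U|=7: {2,3,4,5,6,7,8}:5
  start at 0(x): 5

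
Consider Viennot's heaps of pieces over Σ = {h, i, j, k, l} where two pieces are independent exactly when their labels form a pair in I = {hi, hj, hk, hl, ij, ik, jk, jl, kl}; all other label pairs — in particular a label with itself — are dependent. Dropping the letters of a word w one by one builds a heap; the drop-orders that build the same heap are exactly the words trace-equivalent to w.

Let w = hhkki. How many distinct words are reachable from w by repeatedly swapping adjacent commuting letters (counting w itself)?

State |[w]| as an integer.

30

drop 0:h onto floor
drop 1:h onto {0:h}
drop 2:k onto floor
drop 3:k onto {2:k}
drop 4:i onto floor
ground layer = {0:h, 2:k, 4:i}
drop-orders for the pieces not yet dropped (sum over which currently-grounded one goes next):
  1 to go: {1} 1  {3} 1  {4} 1
  2 to go: {0,1} 1  {1,3} 2  {1,4} 2  {2,3} 1  {3,4} 2
  3 to go: {0,1,3} 3  {0,1,4} 3  {1,2,3} 3  {1,3,4} 6  {2,3,4} 3
  if 0:h drops first: 12 orders
  if 2:k drops first: 12 orders
  if 4:i drops first: 6 orders
heap linearizations: 30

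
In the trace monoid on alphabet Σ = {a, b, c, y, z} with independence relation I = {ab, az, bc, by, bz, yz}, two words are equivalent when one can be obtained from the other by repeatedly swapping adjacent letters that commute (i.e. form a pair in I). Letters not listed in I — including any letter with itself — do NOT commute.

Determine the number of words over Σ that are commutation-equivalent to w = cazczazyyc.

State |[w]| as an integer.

drop 0:c onto floor
drop 1:a onto {0:c}
drop 2:z onto {0:c}
drop 3:c onto {1:a, 2:z}
drop 4:z onto {3:c}
drop 5:a onto {3:c}
drop 6:z onto {4:z}
drop 7:y onto {5:a}
drop 8:y onto {7:y}
drop 9:c onto {6:z, 8:y}
ground layer = {0:c}
drop-orders for the pieces not yet dropped (sum over which currently-grounded one goes next):
  1 to go: {9} 1
  2 to go: {6,9} 1  {8,9} 1
  3 to go: {4,6,9} 1  {6,8,9} 2  {7,8,9} 1
  4 to go: {4,6,8,9} 3  {5,7,8,9} 1  {6,7,8,9} 3
  5 to go: {4,6,7,8,9} 6  {5,6,7,8,9} 4
  6 to go: {4,5,6,7,8,9} 10
  7 to go: {3,4,5,6,7,8,9} 10
  8 to go: {1,3,4,5,6,7,8,9} 10  {2,3,4,5,6,7,8,9} 10
  if 0:c drops first: 20 orders

20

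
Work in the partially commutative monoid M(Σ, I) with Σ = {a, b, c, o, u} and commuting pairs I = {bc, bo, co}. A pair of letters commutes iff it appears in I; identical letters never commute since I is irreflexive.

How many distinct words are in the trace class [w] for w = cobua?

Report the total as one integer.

drop 0:c onto floor
drop 1:o onto floor
drop 2:b onto floor
drop 3:u onto {0:c, 1:o, 2:b}
drop 4:a onto {3:u}
ground layer = {0:c, 1:o, 2:b}
drop-orders for the pieces not yet dropped (sum over which currently-grounded one goes next):
  1 to go: {4} 1
  2 to go: {3,4} 1
  3 to go: {0,3,4} 1  {1,3,4} 1  {2,3,4} 1
  if 0:c drops first: 2 orders
  if 1:o drops first: 2 orders
  if 2:b drops first: 2 orders
heap linearizations: 6

6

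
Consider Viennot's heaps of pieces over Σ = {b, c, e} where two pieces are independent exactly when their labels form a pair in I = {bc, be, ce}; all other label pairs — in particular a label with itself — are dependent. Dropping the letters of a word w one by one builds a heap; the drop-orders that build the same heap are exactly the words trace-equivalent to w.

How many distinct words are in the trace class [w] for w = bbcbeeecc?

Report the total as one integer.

#0=b has no predecessor
#1=b depends on [0:b]
#2=c has no predecessor
#3=b depends on [1:b]
#4=e has no predecessor
#5=e depends on [4:e]
#6=e depends on [5:e]
#7=c depends on [2:c]
#8=c depends on [7:c]
sources: [0:b, 2:c, 4:e]
N(rest) = Σ N(rest − s) over sources s of rest; N(one piece) = 1:
  size 1 → [3]=1  [6]=1  [8]=1
  size 2 → [1,3]=1  [3,6]=2  [3,8]=2  [5,6]=1  [6,8]=2  [7,8]=1
  size 3 → [0,1,3]=1  [1,3,6]=3  [1,3,8]=3  [2,7,8]=1  [3,5,6]=3  [3,6,8]=6  [3,7,8]=3  [4,5,6]=1  [5,6,8]=3  [6,7,8]=3
  size 4 → [0,1,3,6]=4  [0,1,3,8]=4  [1,3,5,6]=6  [1,3,6,8]=12  [1,3,7,8]=6  [2,3,7,8]=4  [2,6,7,8]=4  [3,4,5,6]=4  [3,5,6,8]=12  [3,6,7,8]=12  [4,5,6,8]=4  [5,6,7,8]=6
  size 5 → [0,1,3,5,6]=10  [0,1,3,6,8]=20  [0,1,3,7,8]=10  [1,2,3,7,8]=10  [1,3,4,5,6]=10  [1,3,5,6,8]=30  [1,3,6,7,8]=30  [2,3,6,7,8]=20  [2,5,6,7,8]=10  [3,4,5,6,8]=20  [3,5,6,7,8]=30  [4,5,6,7,8]=10
  size 6 → [0,1,2,3,7,8]=20  [0,1,3,4,5,6]=20  [0,1,3,5,6,8]=60  [0,1,3,6,7,8]=60  [1,2,3,6,7,8]=60  [1,3,4,5,6,8]=60  [1,3,5,6,7,8]=90  [2,3,5,6,7,8]=60  [2,4,5,6,7,8]=20  [3,4,5,6,7,8]=60
  size 7 → [0,1,2,3,6,7,8]=140  [0,1,3,4,5,6,8]=140  [0,1,3,5,6,7,8]=210  [1,2,3,5,6,7,8]=210  [1,3,4,5,6,7,8]=210  [2,3,4,5,6,7,8]=140
  first=0(b) contributes 560
  first=2(c) contributes 560
  first=4(e) contributes 560
|[w]| = 1680

1680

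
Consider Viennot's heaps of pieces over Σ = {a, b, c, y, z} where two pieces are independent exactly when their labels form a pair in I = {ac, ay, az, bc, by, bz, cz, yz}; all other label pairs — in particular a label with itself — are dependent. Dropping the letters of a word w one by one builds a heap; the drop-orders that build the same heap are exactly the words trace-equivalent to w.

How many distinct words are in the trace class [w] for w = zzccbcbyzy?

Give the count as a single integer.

drop 0:z onto floor
drop 1:z onto {0:z}
drop 2:c onto floor
drop 3:c onto {2:c}
drop 4:b onto floor
drop 5:c onto {3:c}
drop 6:b onto {4:b}
drop 7:y onto {5:c}
drop 8:z onto {1:z}
drop 9:y onto {7:y}
ground layer = {0:z, 2:c, 4:b}
drop-orders for the pieces not yet dropped (sum over which currently-grounded one goes next):
  1 to go: {6} 1  {8} 1  {9} 1
  2 to go: {1,8} 1  {4,6} 1  {6,8} 2  {6,9} 2  {7,9} 1  {8,9} 2
  3 to go: {0,1,8} 1  {1,6,8} 3  {1,8,9} 3  {4,6,8} 3  {4,6,9} 3  {5,7,9} 1  {6,7,9} 3  {6,8,9} 6  {7,8,9} 3
  4 to go: {0,1,6,8} 4  {0,1,8,9} 4  {1,4,6,8} 6  {1,6,8,9} 12  {1,7,8,9} 6  {3,5,7,9} 1  {4,6,7,9} 6  {4,6,8,9} 12  {5,6,7,9} 4  {5,7,8,9} 4  {6,7,8,9} 12
  5 to go: {0,1,4,6,8} 10  {0,1,6,8,9} 20  {0,1,7,8,9} 10  {1,4,6,8,9} 30  {1,5,7,8,9} 10  {1,6,7,8,9} 30  {2,3,5,7,9} 1  {3,5,6,7,9} 5  {3,5,7,8,9} 5  {4,5,6,7,9} 10  {4,6,7,8,9} 30  {5,6,7,8,9} 20
  6 to go: {0,1,4,6,8,9} 60  {0,1,5,7,8,9} 20  {0,1,6,7,8,9} 60  {1,3,5,7,8,9} 15  {1,4,6,7,8,9} 90  {1,5,6,7,8,9} 60  {2,3,5,6,7,9} 6  {2,3,5,7,8,9} 6  {3,4,5,6,7,9} 15  {3,5,6,7,8,9} 30  {4,5,6,7,8,9} 60
  7 to go: {0,1,3,5,7,8,9} 35  {0,1,4,6,7,8,9} 210  {0,1,5,6,7,8,9} 140  {1,2,3,5,7,8,9} 21  {1,3,5,6,7,8,9} 105  {1,4,5,6,7,8,9} 210  {2,3,4,5,6,7,9} 21  {2,3,5,6,7,8,9} 42  {3,4,5,6,7,8,9} 105
  8 to go: {0,1,2,3,5,7,8,9} 56  {0,1,3,5,6,7,8,9} 280  {0,1,4,5,6,7,8,9} 560  {1,2,3,5,6,7,8,9} 168  {1,3,4,5,6,7,8,9} 420  {2,3,4,5,6,7,8,9} 168
  if 0:z drops first: 756 orders
  if 2:c drops first: 1260 orders
  if 4:b drops first: 504 orders
heap linearizations: 2520

2520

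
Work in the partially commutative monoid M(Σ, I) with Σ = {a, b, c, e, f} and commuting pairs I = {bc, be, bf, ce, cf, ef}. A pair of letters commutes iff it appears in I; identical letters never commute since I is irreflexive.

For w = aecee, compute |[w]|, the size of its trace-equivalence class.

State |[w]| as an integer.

4

drop 0:a onto floor
drop 1:e onto {0:a}
drop 2:c onto {0:a}
drop 3:e onto {1:e}
drop 4:e onto {3:e}
ground layer = {0:a}
drop-orders for the pieces not yet dropped (sum over which currently-grounded one goes next):
  1 to go: {2} 1  {4} 1
  2 to go: {2,4} 2  {3,4} 1
  3 to go: {1,3,4} 1  {2,3,4} 3
  if 0:a drops first: 4 orders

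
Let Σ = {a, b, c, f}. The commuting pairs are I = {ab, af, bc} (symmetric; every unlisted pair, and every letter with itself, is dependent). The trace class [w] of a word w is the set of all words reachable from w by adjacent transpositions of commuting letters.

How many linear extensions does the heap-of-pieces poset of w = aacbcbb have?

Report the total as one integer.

35

#0=a has no predecessor
#1=a depends on [0:a]
#2=c depends on [1:a]
#3=b has no predecessor
#4=c depends on [2:c]
#5=b depends on [3:b]
#6=b depends on [5:b]
sources: [0:a, 3:b]
N(rest) = Σ N(rest − s) over sources s of rest; N(one piece) = 1:
  size 1 → [4]=1  [6]=1
  size 2 → [2,4]=1  [4,6]=2  [5,6]=1
  size 3 → [1,2,4]=1  [2,4,6]=3  [3,5,6]=1  [4,5,6]=3
  size 4 → [0,1,2,4]=1  [1,2,4,6]=4  [2,4,5,6]=6  [3,4,5,6]=4
  size 5 → [0,1,2,4,6]=5  [1,2,4,5,6]=10  [2,3,4,5,6]=10
  first=0(a) contributes 20
  first=3(b) contributes 15
|[w]| = 35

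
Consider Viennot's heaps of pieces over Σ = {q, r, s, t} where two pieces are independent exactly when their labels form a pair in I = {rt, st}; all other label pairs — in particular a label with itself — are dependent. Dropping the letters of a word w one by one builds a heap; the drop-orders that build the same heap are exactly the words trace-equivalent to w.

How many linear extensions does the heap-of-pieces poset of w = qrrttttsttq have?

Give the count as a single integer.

#0=q has no predecessor
#1=r depends on [0:q]
#2=r depends on [1:r]
#3=t depends on [0:q]
#4=t depends on [3:t]
#5=t depends on [4:t]
#6=t depends on [5:t]
#7=s depends on [2:r]
#8=t depends on [6:t]
#9=t depends on [8:t]
#10=q depends on [7:s, 9:t]
sources: [0:q]
N(rest) = Σ N(rest − s) over sources s of rest; N(one piece) = 1:
  size 1 → [10]=1
  size 2 → [7,10]=1  [9,10]=1
  size 3 → [2,7,10]=1  [7,9,10]=2  [8,9,10]=1
  size 4 → [1,2,7,10]=1  [2,7,9,10]=3  [6,8,9,10]=1  [7,8,9,10]=3
  size 5 → [1,2,7,9,10]=4  [2,7,8,9,10]=6  [5,6,8,9,10]=1  [6,7,8,9,10]=4
  size 6 → [1,2,7,8,9,10]=10  [2,6,7,8,9,10]=10  [4,5,6,8,9,10]=1  [5,6,7,8,9,10]=5
  size 7 → [1,2,6,7,8,9,10]=20  [2,5,6,7,8,9,10]=15  [3,4,5,6,8,9,10]=1  [4,5,6,7,8,9,10]=6
  size 8 → [1,2,5,6,7,8,9,10]=35  [2,4,5,6,7,8,9,10]=21  [3,4,5,6,7,8,9,10]=7
  size 9 → [1,2,4,5,6,7,8,9,10]=56  [2,3,4,5,6,7,8,9,10]=28
  first=0(q) contributes 84

84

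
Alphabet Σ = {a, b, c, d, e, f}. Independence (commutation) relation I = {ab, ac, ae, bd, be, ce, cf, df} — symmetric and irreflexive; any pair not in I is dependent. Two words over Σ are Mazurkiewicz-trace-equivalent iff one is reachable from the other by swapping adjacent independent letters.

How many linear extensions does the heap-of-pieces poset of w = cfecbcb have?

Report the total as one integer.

drop 0:c onto floor
drop 1:f onto floor
drop 2:e onto {1:f}
drop 3:c onto {0:c}
drop 4:b onto {1:f, 3:c}
drop 5:c onto {4:b}
drop 6:b onto {5:c}
ground layer = {0:c, 1:f}
drop-orders for the pieces not yet dropped (sum over which currently-grounded one goes next):
  1 to go: {2} 1  {6} 1
  2 to go: {2,6} 2  {5,6} 1
  3 to go: {2,5,6} 3  {4,5,6} 1
  4 to go: {2,4,5,6} 4  {3,4,5,6} 1
  5 to go: {0,3,4,5,6} 1  {1,2,4,5,6} 4  {2,3,4,5,6} 5
  if 0:c drops first: 9 orders
  if 1:f drops first: 6 orders
heap linearizations: 15

15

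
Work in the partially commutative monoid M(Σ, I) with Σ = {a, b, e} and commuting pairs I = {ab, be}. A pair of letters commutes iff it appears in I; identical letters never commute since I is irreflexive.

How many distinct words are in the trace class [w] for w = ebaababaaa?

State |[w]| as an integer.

drop 0:e onto floor
drop 1:b onto floor
drop 2:a onto {0:e}
drop 3:a onto {2:a}
drop 4:b onto {1:b}
drop 5:a onto {3:a}
drop 6:b onto {4:b}
drop 7:a onto {5:a}
drop 8:a onto {7:a}
drop 9:a onto {8:a}
ground layer = {0:e, 1:b}
drop-orders for the pieces not yet dropped (sum over which currently-grounded one goes next):
  1 to go: {6} 1  {9} 1
  2 to go: {4,6} 1  {6,9} 2  {8,9} 1
  3 to go: {1,4,6} 1  {4,6,9} 3  {6,8,9} 3  {7,8,9} 1
  4 to go: {1,4,6,9} 4  {4,6,8,9} 6  {5,7,8,9} 1  {6,7,8,9} 4
  5 to go: {1,4,6,8,9} 10  {3,5,7,8,9} 1  {4,6,7,8,9} 10  {5,6,7,8,9} 5
  6 to go: {1,4,6,7,8,9} 20  {2,3,5,7,8,9} 1  {3,5,6,7,8,9} 6  {4,5,6,7,8,9} 15
  7 to go: {0,2,3,5,7,8,9} 1  {1,4,5,6,7,8,9} 35  {2,3,5,6,7,8,9} 7  {3,4,5,6,7,8,9} 21
  8 to go: {0,2,3,5,6,7,8,9} 8  {1,3,4,5,6,7,8,9} 56  {2,3,4,5,6,7,8,9} 28
  if 0:e drops first: 84 orders
  if 1:b drops first: 36 orders
heap linearizations: 120

120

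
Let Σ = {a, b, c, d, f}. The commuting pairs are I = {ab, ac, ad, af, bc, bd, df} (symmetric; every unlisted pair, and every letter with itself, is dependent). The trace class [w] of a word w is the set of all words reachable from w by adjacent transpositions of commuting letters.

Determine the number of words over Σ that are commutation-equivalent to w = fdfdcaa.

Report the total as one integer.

#0=f has no predecessor
#1=d has no predecessor
#2=f depends on [0:f]
#3=d depends on [1:d]
#4=c depends on [2:f, 3:d]
#5=a has no predecessor
#6=a depends on [5:a]
sources: [0:f, 1:d, 5:a]
N(rest) = Σ N(rest − s) over sources s of rest; N(one piece) = 1:
  size 1 → [4]=1  [6]=1
  size 2 → [2,4]=1  [3,4]=1  [4,6]=2  [5,6]=1
  size 3 → [0,2,4]=1  [1,3,4]=1  [2,3,4]=2  [2,4,6]=3  [3,4,6]=3  [4,5,6]=3
  size 4 → [0,2,3,4]=3  [0,2,4,6]=4  [1,2,3,4]=3  [1,3,4,6]=4  [2,3,4,6]=8  [2,4,5,6]=6  [3,4,5,6]=6
  size 5 → [0,1,2,3,4]=6  [0,2,3,4,6]=15  [0,2,4,5,6]=10  [1,2,3,4,6]=15  [1,3,4,5,6]=10  [2,3,4,5,6]=20
  first=0(f) contributes 45
  first=1(d) contributes 45
  first=5(a) contributes 36
|[w]| = 126

126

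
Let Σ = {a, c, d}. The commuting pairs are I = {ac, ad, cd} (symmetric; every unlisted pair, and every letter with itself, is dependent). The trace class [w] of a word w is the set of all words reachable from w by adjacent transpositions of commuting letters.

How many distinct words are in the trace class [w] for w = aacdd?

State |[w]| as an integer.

0(a) covers ∅
1(a) covers 0:a
2(c) covers ∅
3(d) covers ∅
4(d) covers 3:d
floor of heap: 0:a, 2:c, 3:d
completions by unplaced set U, small U first (add the entries for U minus each lowest piece of U):
  |U|=1: {1}:1  {2}:1  {4}:1
  |U|=2: {0,1}:1  {1,2}:2  {1,4}:2  {2,4}:2  {3,4}:1
  |U|=3: {0,1,2}:3  {0,1,4}:3  {1,2,4}:6  {1,3,4}:3  {2,3,4}:3
  start at 0(a): 12
  start at 2(c): 6
  start at 3(d): 12
sum over floor = 30

30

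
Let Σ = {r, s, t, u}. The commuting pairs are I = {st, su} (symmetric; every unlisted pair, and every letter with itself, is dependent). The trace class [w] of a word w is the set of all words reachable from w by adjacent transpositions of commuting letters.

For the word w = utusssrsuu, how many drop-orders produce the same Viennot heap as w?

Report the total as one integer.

#0=u has no predecessor
#1=t depends on [0:u]
#2=u depends on [1:t]
#3=s has no predecessor
#4=s depends on [3:s]
#5=s depends on [4:s]
#6=r depends on [2:u, 5:s]
#7=s depends on [6:r]
#8=u depends on [6:r]
#9=u depends on [8:u]
sources: [0:u, 3:s]
N(rest) = Σ N(rest − s) over sources s of rest; N(one piece) = 1:
  size 1 → [7]=1  [9]=1
  size 2 → [7,9]=2  [8,9]=1
  size 3 → [7,8,9]=3
  size 4 → [6,7,8,9]=3
  size 5 → [2,6,7,8,9]=3  [5,6,7,8,9]=3
  size 6 → [1,2,6,7,8,9]=3  [2,5,6,7,8,9]=6  [4,5,6,7,8,9]=3
  size 7 → [0,1,2,6,7,8,9]=3  [1,2,5,6,7,8,9]=9  [2,4,5,6,7,8,9]=9  [3,4,5,6,7,8,9]=3
  size 8 → [0,1,2,5,6,7,8,9]=12  [1,2,4,5,6,7,8,9]=18  [2,3,4,5,6,7,8,9]=12
  first=0(u) contributes 30
  first=3(s) contributes 30
|[w]| = 60

60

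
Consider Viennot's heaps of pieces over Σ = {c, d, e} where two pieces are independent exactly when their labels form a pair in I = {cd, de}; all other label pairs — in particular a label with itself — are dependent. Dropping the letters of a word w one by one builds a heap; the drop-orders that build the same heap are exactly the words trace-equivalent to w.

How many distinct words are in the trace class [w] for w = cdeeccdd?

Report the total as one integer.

0(c) covers ∅
1(d) covers ∅
2(e) covers 0:c
3(e) covers 2:e
4(c) covers 3:e
5(c) covers 4:c
6(d) covers 1:d
7(d) covers 6:d
floor of heap: 0:c, 1:d
completions by unplaced set U, small U first (add the entries for U minus each lowest piece of U):
  |U|=1: {5}:1  {7}:1
  |U|=2: {4,5}:1  {5,7}:2  {6,7}:1
  |U|=3: {1,6,7}:1  {3,4,5}:1  {4,5,7}:3  {5,6,7}:3
  |U|=4: {1,5,6,7}:4  {2,3,4,5}:1  {3,4,5,7}:4  {4,5,6,7}:6
  |U|=5: {0,2,3,4,5}:1  {1,4,5,6,7}:10  {2,3,4,5,7}:5  {3,4,5,6,7}:10
  |U|=6: {0,2,3,4,5,7}:6  {1,3,4,5,6,7}:20  {2,3,4,5,6,7}:15
  start at 0(c): 35
  start at 1(d): 21
sum over floor = 56

56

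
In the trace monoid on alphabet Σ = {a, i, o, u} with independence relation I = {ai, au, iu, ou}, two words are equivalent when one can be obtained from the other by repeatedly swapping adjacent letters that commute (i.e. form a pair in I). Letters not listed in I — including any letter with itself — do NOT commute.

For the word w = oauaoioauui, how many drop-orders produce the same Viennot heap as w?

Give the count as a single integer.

#0=o has no predecessor
#1=a depends on [0:o]
#2=u has no predecessor
#3=a depends on [1:a]
#4=o depends on [3:a]
#5=i depends on [4:o]
#6=o depends on [5:i]
#7=a depends on [6:o]
#8=u depends on [2:u]
#9=u depends on [8:u]
#10=i depends on [6:o]
sources: [0:o, 2:u]
N(rest) = Σ N(rest − s) over sources s of rest; N(one piece) = 1:
  size 1 → [7]=1  [9]=1  [10]=1
  size 2 → [7,9]=2  [7,10]=2  [8,9]=1  [9,10]=2
  size 3 → [2,8,9]=1  [6,7,10]=2  [7,8,9]=3  [7,9,10]=6  [8,9,10]=3
  size 4 → [2,7,8,9]=4  [2,8,9,10]=4  [5,6,7,10]=2  [6,7,9,10]=8  [7,8,9,10]=12
  size 5 → [2,7,8,9,10]=20  [4,5,6,7,10]=2  [5,6,7,9,10]=10  [6,7,8,9,10]=20
  size 6 → [2,6,7,8,9,10]=40  [3,4,5,6,7,10]=2  [4,5,6,7,9,10]=12  [5,6,7,8,9,10]=30
  size 7 → [1,3,4,5,6,7,10]=2  [2,5,6,7,8,9,10]=70  [3,4,5,6,7,9,10]=14  [4,5,6,7,8,9,10]=42
  size 8 → [0,1,3,4,5,6,7,10]=2  [1,3,4,5,6,7,9,10]=16  [2,4,5,6,7,8,9,10]=112  [3,4,5,6,7,8,9,10]=56
  size 9 → [0,1,3,4,5,6,7,9,10]=18  [1,3,4,5,6,7,8,9,10]=72  [2,3,4,5,6,7,8,9,10]=168
  first=0(o) contributes 240
  first=2(u) contributes 90
|[w]| = 330

330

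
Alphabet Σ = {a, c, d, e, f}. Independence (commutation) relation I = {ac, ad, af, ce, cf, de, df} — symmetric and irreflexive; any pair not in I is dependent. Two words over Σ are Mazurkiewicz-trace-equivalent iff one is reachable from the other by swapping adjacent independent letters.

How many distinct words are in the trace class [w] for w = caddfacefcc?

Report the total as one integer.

1386

0(c) covers ∅
1(a) covers ∅
2(d) covers 0:c
3(d) covers 2:d
4(f) covers ∅
5(a) covers 1:a
6(c) covers 3:d
7(e) covers 4:f, 5:a
8(f) covers 7:e
9(c) covers 6:c
10(c) covers 9:c
floor of heap: 0:c, 1:a, 4:f
completions by unplaced set U, small U first (add the entries for U minus each lowest piece of U):
  |U|=1: {8}:1  {10}:1
  |U|=2: {7,8}:1  {8,10}:2  {9,10}:1
  |U|=3: {4,7,8}:1  {5,7,8}:1  {6,9,10}:1  {7,8,10}:3  {8,9,10}:3
  |U|=4: {1,5,7,8}:1  {3,6,9,10}:1  {4,5,7,8}:2  {4,7,8,10}:4  {5,7,8,10}:4  {6,8,9,10}:4  {7,8,9,10}:6
  |U|=5: {1,4,5,7,8}:3  {1,5,7,8,10}:5  {2,3,6,9,10}:1  {3,6,8,9,10}:5  {4,5,7,8,10}:10  {4,7,8,9,10}:10  {5,7,8,9,10}:10  {6,7,8,9,10}:10
  |U|=6: {0,2,3,6,9,10}:1  {1,4,5,7,8,10}:18  {1,5,7,8,9,10}:15  {2,3,6,8,9,10}:6  {3,6,7,8,9,10}:15  {4,5,7,8,9,10}:30  {4,6,7,8,9,10}:20  {5,6,7,8,9,10}:20
  |U|=7: {0,2,3,6,8,9,10}:7  {1,4,5,7,8,9,10}:63  {1,5,6,7,8,9,10}:35  {2,3,6,7,8,9,10}:21  {3,4,6,7,8,9,10}:35  {3,5,6,7,8,9,10}:35  {4,5,6,7,8,9,10}:70
  |U|=8: {0,2,3,6,7,8,9,10}:28  {1,3,5,6,7,8,9,10}:70  {1,4,5,6,7,8,9,10}:168  {2,3,4,6,7,8,9,10}:56  {2,3,5,6,7,8,9,10}:56  {3,4,5,6,7,8,9,10}:140
  |U|=9: {0,2,3,4,6,7,8,9,10}:84  {0,2,3,5,6,7,8,9,10}:84  {1,2,3,5,6,7,8,9,10}:126  {1,3,4,5,6,7,8,9,10}:378  {2,3,4,5,6,7,8,9,10}:252
  start at 0(c): 756
  start at 1(a): 420
  start at 4(f): 210
sum over floor = 1386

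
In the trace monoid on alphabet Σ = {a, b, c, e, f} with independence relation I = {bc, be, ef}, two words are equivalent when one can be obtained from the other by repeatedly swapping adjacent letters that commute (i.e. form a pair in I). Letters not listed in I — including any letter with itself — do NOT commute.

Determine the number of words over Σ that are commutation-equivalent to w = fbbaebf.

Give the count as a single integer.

0(f) covers ∅
1(b) covers 0:f
2(b) covers 1:b
3(a) covers 2:b
4(e) covers 3:a
5(b) covers 3:a
6(f) covers 5:b
floor of heap: 0:f
completions by unplaced set U, small U first (add the entries for U minus each lowest piece of U):
  |U|=1: {4}:1  {6}:1
  |U|=2: {4,6}:2  {5,6}:1
  |U|=3: {4,5,6}:3
  |U|=4: {3,4,5,6}:3
  |U|=5: {2,3,4,5,6}:3
  start at 0(f): 3

3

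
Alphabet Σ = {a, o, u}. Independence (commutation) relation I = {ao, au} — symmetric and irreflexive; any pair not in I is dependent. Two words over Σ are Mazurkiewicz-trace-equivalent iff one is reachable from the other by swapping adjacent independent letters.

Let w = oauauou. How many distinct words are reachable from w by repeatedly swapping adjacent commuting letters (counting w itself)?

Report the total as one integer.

21

piece 0:o — minimal
piece 1:a — minimal
piece 2:u rests on {0:o}
piece 3:a rests on {1:a}
piece 4:u rests on {2:u}
piece 5:o rests on {4:u}
piece 6:u rests on {5:o}
minimal pieces: {0:o, 1:a}
ways to finish when only these pieces remain (= sum over removing one remaining piece with nothing left below it):
  1 left: {3}→1  {6}→1
  2 left: {1,3}→1  {3,6}→2  {5,6}→1
  3 left: {1,3,6}→3  {3,5,6}→3  {4,5,6}→1
  4 left: {1,3,5,6}→6  {2,4,5,6}→1  {3,4,5,6}→4
  5 left: {0,2,4,5,6}→1  {1,3,4,5,6}→10  {2,3,4,5,6}→5
  placing 0:o first → 15 extensions
  placing 1:a first → 6 extensions
total linear extensions = 21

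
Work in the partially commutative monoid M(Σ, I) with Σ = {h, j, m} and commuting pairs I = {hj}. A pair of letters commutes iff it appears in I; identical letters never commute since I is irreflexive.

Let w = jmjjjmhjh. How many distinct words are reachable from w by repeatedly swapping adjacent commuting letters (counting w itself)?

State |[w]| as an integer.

piece 0:j — minimal
piece 1:m rests on {0:j}
piece 2:j rests on {1:m}
piece 3:j rests on {2:j}
piece 4:j rests on {3:j}
piece 5:m rests on {4:j}
piece 6:h rests on {5:m}
piece 7:j rests on {5:m}
piece 8:h rests on {6:h}
minimal pieces: {0:j}
ways to finish when only these pieces remain (= sum over removing one remaining piece with nothing left below it):
  1 left: {7}→1  {8}→1
  2 left: {6,8}→1  {7,8}→2
  3 left: {6,7,8}→3
  4 left: {5,6,7,8}→3
  5 left: {4,5,6,7,8}→3
  6 left: {3,4,5,6,7,8}→3
  7 left: {2,3,4,5,6,7,8}→3
  placing 0:j first → 3 extensions

3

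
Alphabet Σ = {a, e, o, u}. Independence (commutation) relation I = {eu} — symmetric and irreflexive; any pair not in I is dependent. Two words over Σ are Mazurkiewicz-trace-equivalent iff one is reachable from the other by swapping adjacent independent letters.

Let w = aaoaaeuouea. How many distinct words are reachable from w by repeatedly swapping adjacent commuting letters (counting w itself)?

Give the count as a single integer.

4

piece 0:a — minimal
piece 1:a rests on {0:a}
piece 2:o rests on {1:a}
piece 3:a rests on {2:o}
piece 4:a rests on {3:a}
piece 5:e rests on {4:a}
piece 6:u rests on {4:a}
piece 7:o rests on {5:e, 6:u}
piece 8:u rests on {7:o}
piece 9:e rests on {7:o}
piece 10:a rests on {8:u, 9:e}
minimal pieces: {0:a}
ways to finish when only these pieces remain (= sum over removing one remaining piece with nothing left below it):
  1 left: {10}→1
  2 left: {8,10}→1  {9,10}→1
  3 left: {8,9,10}→2
  4 left: {7,8,9,10}→2
  5 left: {5,7,8,9,10}→2  {6,7,8,9,10}→2
  6 left: {5,6,7,8,9,10}→4
  7 left: {4,5,6,7,8,9,10}→4
  8 left: {3,4,5,6,7,8,9,10}→4
  9 left: {2,3,4,5,6,7,8,9,10}→4
  placing 0:a first → 4 extensions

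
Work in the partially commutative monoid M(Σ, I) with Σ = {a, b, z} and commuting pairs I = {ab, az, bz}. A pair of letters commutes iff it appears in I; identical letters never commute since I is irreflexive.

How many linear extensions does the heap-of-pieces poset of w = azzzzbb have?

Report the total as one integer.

piece 0:a — minimal
piece 1:z — minimal
piece 2:z rests on {1:z}
piece 3:z rests on {2:z}
piece 4:z rests on {3:z}
piece 5:b — minimal
piece 6:b rests on {5:b}
minimal pieces: {0:a, 1:z, 5:b}
ways to finish when only these pieces remain (= sum over removing one remaining piece with nothing left below it):
  1 left: {0}→1  {4}→1  {6}→1
  2 left: {0,4}→2  {0,6}→2  {3,4}→1  {4,6}→2  {5,6}→1
  3 left: {0,3,4}→3  {0,4,6}→6  {0,5,6}→3  {2,3,4}→1  {3,4,6}→3  {4,5,6}→3
  4 left: {0,2,3,4}→4  {0,3,4,6}→12  {0,4,5,6}→12  {1,2,3,4}→1  {2,3,4,6}→4  {3,4,5,6}→6
  5 left: {0,1,2,3,4}→5  {0,2,3,4,6}→20  {0,3,4,5,6}→30  {1,2,3,4,6}→5  {2,3,4,5,6}→10
  placing 0:a first → 15 extensions
  placing 1:z first → 60 extensions
  placing 5:b first → 30 extensions
total linear extensions = 105

105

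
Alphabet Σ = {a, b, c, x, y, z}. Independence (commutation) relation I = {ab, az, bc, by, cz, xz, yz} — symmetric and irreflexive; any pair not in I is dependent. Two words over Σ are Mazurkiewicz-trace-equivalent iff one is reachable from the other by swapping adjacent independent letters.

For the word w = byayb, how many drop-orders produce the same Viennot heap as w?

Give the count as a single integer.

#0=b has no predecessor
#1=y has no predecessor
#2=a depends on [1:y]
#3=y depends on [2:a]
#4=b depends on [0:b]
sources: [0:b, 1:y]
N(rest) = Σ N(rest − s) over sources s of rest; N(one piece) = 1:
  size 1 → [3]=1  [4]=1
  size 2 → [0,4]=1  [2,3]=1  [3,4]=2
  size 3 → [0,3,4]=3  [1,2,3]=1  [2,3,4]=3
  first=0(b) contributes 4
  first=1(y) contributes 6
|[w]| = 10

10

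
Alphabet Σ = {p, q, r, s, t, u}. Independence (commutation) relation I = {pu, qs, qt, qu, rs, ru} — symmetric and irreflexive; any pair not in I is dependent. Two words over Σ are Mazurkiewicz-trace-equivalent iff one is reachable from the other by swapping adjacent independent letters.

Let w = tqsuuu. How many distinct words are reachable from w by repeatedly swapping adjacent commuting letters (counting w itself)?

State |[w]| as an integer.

6

#0=t has no predecessor
#1=q has no predecessor
#2=s depends on [0:t]
#3=u depends on [2:s]
#4=u depends on [3:u]
#5=u depends on [4:u]
sources: [0:t, 1:q]
N(rest) = Σ N(rest − s) over sources s of rest; N(one piece) = 1:
  size 1 → [1]=1  [5]=1
  size 2 → [1,5]=2  [4,5]=1
  size 3 → [1,4,5]=3  [3,4,5]=1
  size 4 → [1,3,4,5]=4  [2,3,4,5]=1
  first=0(t) contributes 5
  first=1(q) contributes 1
|[w]| = 6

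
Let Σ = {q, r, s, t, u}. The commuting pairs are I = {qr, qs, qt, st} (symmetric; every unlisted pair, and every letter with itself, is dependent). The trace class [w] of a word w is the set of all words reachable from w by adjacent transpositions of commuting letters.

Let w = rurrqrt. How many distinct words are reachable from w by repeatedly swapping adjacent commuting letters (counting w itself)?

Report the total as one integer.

piece 0:r — minimal
piece 1:u rests on {0:r}
piece 2:r rests on {1:u}
piece 3:r rests on {2:r}
piece 4:q rests on {1:u}
piece 5:r rests on {3:r}
piece 6:t rests on {5:r}
minimal pieces: {0:r}
ways to finish when only these pieces remain (= sum over removing one remaining piece with nothing left below it):
  1 left: {4}→1  {6}→1
  2 left: {4,6}→2  {5,6}→1
  3 left: {3,5,6}→1  {4,5,6}→3
  4 left: {2,3,5,6}→1  {3,4,5,6}→4
  5 left: {2,3,4,5,6}→5
  placing 0:r first → 5 extensions

5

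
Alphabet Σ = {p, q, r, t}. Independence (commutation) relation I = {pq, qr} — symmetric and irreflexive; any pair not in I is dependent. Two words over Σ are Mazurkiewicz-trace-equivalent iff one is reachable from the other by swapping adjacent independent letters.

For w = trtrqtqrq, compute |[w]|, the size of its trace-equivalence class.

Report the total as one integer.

6

#0=t has no predecessor
#1=r depends on [0:t]
#2=t depends on [1:r]
#3=r depends on [2:t]
#4=q depends on [2:t]
#5=t depends on [3:r, 4:q]
#6=q depends on [5:t]
#7=r depends on [5:t]
#8=q depends on [6:q]
sources: [0:t]
N(rest) = Σ N(rest − s) over sources s of rest; N(one piece) = 1:
  size 1 → [7]=1  [8]=1
  size 2 → [6,8]=1  [7,8]=2
  size 3 → [6,7,8]=3
  size 4 → [5,6,7,8]=3
  size 5 → [3,5,6,7,8]=3  [4,5,6,7,8]=3
  size 6 → [3,4,5,6,7,8]=6
  size 7 → [2,3,4,5,6,7,8]=6
  first=0(t) contributes 6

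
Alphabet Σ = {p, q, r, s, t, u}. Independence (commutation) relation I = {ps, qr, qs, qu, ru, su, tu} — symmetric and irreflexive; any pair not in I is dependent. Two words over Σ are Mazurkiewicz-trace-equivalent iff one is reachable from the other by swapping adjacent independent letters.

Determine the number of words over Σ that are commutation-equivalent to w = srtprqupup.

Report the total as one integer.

drop 0:s onto floor
drop 1:r onto {0:s}
drop 2:t onto {1:r}
drop 3:p onto {2:t}
drop 4:r onto {3:p}
drop 5:q onto {3:p}
drop 6:u onto {3:p}
drop 7:p onto {4:r, 5:q, 6:u}
drop 8:u onto {7:p}
drop 9:p onto {8:u}
ground layer = {0:s}
drop-orders for the pieces not yet dropped (sum over which currently-grounded one goes next):
  1 to go: {9} 1
  2 to go: {8,9} 1
  3 to go: {7,8,9} 1
  4 to go: {4,7,8,9} 1  {5,7,8,9} 1  {6,7,8,9} 1
  5 to go: {4,5,7,8,9} 2  {4,6,7,8,9} 2  {5,6,7,8,9} 2
  6 to go: {4,5,6,7,8,9} 6
  7 to go: {3,4,5,6,7,8,9} 6
  8 to go: {2,3,4,5,6,7,8,9} 6
  if 0:s drops first: 6 orders

6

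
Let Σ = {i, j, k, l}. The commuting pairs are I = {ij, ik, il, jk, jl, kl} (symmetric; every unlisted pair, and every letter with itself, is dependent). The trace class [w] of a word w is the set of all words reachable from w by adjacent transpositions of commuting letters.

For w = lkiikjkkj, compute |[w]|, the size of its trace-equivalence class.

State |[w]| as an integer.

3780

drop 0:l onto floor
drop 1:k onto floor
drop 2:i onto floor
drop 3:i onto {2:i}
drop 4:k onto {1:k}
drop 5:j onto floor
drop 6:k onto {4:k}
drop 7:k onto {6:k}
drop 8:j onto {5:j}
ground layer = {0:l, 1:k, 2:i, 5:j}
drop-orders for the pieces not yet dropped (sum over which currently-grounded one goes next):
  1 to go: {0} 1  {3} 1  {7} 1  {8} 1
  2 to go: {0,3} 2  {0,7} 2  {0,8} 2  {2,3} 1  {3,7} 2  {3,8} 2  {5,8} 1  {6,7} 1  {7,8} 2
  3 to go: {0,2,3} 3  {0,3,7} 6  {0,3,8} 6  {0,5,8} 3  {0,6,7} 3  {0,7,8} 6  {2,3,7} 3  {2,3,8} 3  {3,5,8} 3  {3,6,7} 3  {3,7,8} 6  {4,6,7} 1  {5,7,8} 3  {6,7,8} 3
  4 to go: {0,2,3,7} 12  {0,2,3,8} 12  {0,3,5,8} 12  {0,3,6,7} 12  {0,3,7,8} 24  {0,4,6,7} 4  {0,5,7,8} 12  {0,6,7,8} 12  {1,4,6,7} 1  {2,3,5,8} 6  {2,3,6,7} 6  {2,3,7,8} 12  {3,4,6,7} 4  {3,5,7,8} 12  {3,6,7,8} 12  {4,6,7,8} 4  {5,6,7,8} 6
  5 to go: {0,1,4,6,7} 5  {0,2,3,5,8} 30  {0,2,3,6,7} 30  {0,2,3,7,8} 60  {0,3,4,6,7} 20  {0,3,5,7,8} 60  {0,3,6,7,8} 60  {0,4,6,7,8} 20  {0,5,6,7,8} 30  {1,3,4,6,7} 5  {1,4,6,7,8} 5  {2,3,4,6,7} 10  {2,3,5,7,8} 30  {2,3,6,7,8} 30  {3,4,6,7,8} 20  {3,5,6,7,8} 30  {4,5,6,7,8} 10
  6 to go: {0,1,3,4,6,7} 30  {0,1,4,6,7,8} 30  {0,2,3,4,6,7} 60  {0,2,3,5,7,8} 180  {0,2,3,6,7,8} 180  {0,3,4,6,7,8} 120  {0,3,5,6,7,8} 180  {0,4,5,6,7,8} 60  {1,2,3,4,6,7} 15  {1,3,4,6,7,8} 30  {1,4,5,6,7,8} 15  {2,3,4,6,7,8} 60  {2,3,5,6,7,8} 90  {3,4,5,6,7,8} 60
  7 to go: {0,1,2,3,4,6,7} 105  {0,1,3,4,6,7,8} 210  {0,1,4,5,6,7,8} 105  {0,2,3,4,6,7,8} 420  {0,2,3,5,6,7,8} 630  {0,3,4,5,6,7,8} 420  {1,2,3,4,6,7,8} 105  {1,3,4,5,6,7,8} 105  {2,3,4,5,6,7,8} 210
  if 0:l drops first: 420 orders
  if 1:k drops first: 1680 orders
  if 2:i drops first: 840 orders
  if 5:j drops first: 840 orders
heap linearizations: 3780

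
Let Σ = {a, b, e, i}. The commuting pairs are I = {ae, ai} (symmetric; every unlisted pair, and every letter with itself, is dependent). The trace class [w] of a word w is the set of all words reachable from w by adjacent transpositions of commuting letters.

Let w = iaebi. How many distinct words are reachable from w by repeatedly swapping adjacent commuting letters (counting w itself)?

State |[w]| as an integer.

piece 0:i — minimal
piece 1:a — minimal
piece 2:e rests on {0:i}
piece 3:b rests on {1:a, 2:e}
piece 4:i rests on {3:b}
minimal pieces: {0:i, 1:a}
ways to finish when only these pieces remain (= sum over removing one remaining piece with nothing left below it):
  1 left: {4}→1
  2 left: {3,4}→1
  3 left: {1,3,4}→1  {2,3,4}→1
  placing 0:i first → 2 extensions
  placing 1:a first → 1 extensions
total linear extensions = 3

3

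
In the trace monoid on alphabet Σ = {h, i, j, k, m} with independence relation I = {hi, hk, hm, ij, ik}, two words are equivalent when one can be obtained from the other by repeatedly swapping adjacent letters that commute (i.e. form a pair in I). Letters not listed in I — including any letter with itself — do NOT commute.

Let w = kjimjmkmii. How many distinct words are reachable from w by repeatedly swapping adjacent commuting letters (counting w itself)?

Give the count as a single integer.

#0=k has no predecessor
#1=j depends on [0:k]
#2=i has no predecessor
#3=m depends on [1:j, 2:i]
#4=j depends on [3:m]
#5=m depends on [4:j]
#6=k depends on [5:m]
#7=m depends on [6:k]
#8=i depends on [7:m]
#9=i depends on [8:i]
sources: [0:k, 2:i]
N(rest) = Σ N(rest − s) over sources s of rest; N(one piece) = 1:
  size 1 → [9]=1
  size 2 → [8,9]=1
  size 3 → [7,8,9]=1
  size 4 → [6,7,8,9]=1
  size 5 → [5,6,7,8,9]=1
  size 6 → [4,5,6,7,8,9]=1
  size 7 → [3,4,5,6,7,8,9]=1
  size 8 → [1,3,4,5,6,7,8,9]=1  [2,3,4,5,6,7,8,9]=1
  first=0(k) contributes 2
  first=2(i) contributes 1
|[w]| = 3

3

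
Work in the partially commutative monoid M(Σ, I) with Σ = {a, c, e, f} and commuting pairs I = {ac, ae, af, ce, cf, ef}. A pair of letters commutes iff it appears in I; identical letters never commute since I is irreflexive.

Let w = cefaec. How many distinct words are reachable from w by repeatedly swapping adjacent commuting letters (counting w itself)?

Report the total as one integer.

180

#0=c has no predecessor
#1=e has no predecessor
#2=f has no predecessor
#3=a has no predecessor
#4=e depends on [1:e]
#5=c depends on [0:c]
sources: [0:c, 1:e, 2:f, 3:a]
N(rest) = Σ N(rest − s) over sources s of rest; N(one piece) = 1:
  size 1 → [2]=1  [3]=1  [4]=1  [5]=1
  size 2 → [0,5]=1  [1,4]=1  [2,3]=2  [2,4]=2  [2,5]=2  [3,4]=2  [3,5]=2  [4,5]=2
  size 3 → [0,2,5]=3  [0,3,5]=3  [0,4,5]=3  [1,2,4]=3  [1,3,4]=3  [1,4,5]=3  [2,3,4]=6  [2,3,5]=6  [2,4,5]=6  [3,4,5]=6
  size 4 → [0,1,4,5]=6  [0,2,3,5]=12  [0,2,4,5]=12  [0,3,4,5]=12  [1,2,3,4]=12  [1,2,4,5]=12  [1,3,4,5]=12  [2,3,4,5]=24
  first=0(c) contributes 60
  first=1(e) contributes 60
  first=2(f) contributes 30
  first=3(a) contributes 30
|[w]| = 180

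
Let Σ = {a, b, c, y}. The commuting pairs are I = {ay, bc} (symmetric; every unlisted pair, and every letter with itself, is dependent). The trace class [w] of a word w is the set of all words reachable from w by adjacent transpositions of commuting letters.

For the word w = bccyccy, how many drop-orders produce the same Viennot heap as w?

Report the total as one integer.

piece 0:b — minimal
piece 1:c — minimal
piece 2:c rests on {1:c}
piece 3:y rests on {0:b, 2:c}
piece 4:c rests on {3:y}
piece 5:c rests on {4:c}
piece 6:y rests on {5:c}
minimal pieces: {0:b, 1:c}
ways to finish when only these pieces remain (= sum over removing one remaining piece with nothing left below it):
  1 left: {6}→1
  2 left: {5,6}→1
  3 left: {4,5,6}→1
  4 left: {3,4,5,6}→1
  5 left: {0,3,4,5,6}→1  {2,3,4,5,6}→1
  placing 0:b first → 1 extensions
  placing 1:c first → 2 extensions
total linear extensions = 3

3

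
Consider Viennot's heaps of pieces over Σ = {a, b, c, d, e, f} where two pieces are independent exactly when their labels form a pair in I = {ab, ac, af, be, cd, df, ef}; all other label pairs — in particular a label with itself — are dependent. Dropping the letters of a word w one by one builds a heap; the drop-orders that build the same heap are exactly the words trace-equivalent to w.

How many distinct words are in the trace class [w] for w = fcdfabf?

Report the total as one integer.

18

0(f) covers ∅
1(c) covers 0:f
2(d) covers ∅
3(f) covers 1:c
4(a) covers 2:d
5(b) covers 2:d, 3:f
6(f) covers 5:b
floor of heap: 0:f, 2:d
completions by unplaced set U, small U first (add the entries for U minus each lowest piece of U):
  |U|=1: {4}:1  {6}:1
  |U|=2: {4,6}:2  {5,6}:1
  |U|=3: {3,5,6}:1  {4,5,6}:3
  |U|=4: {1,3,5,6}:1  {2,4,5,6}:3  {3,4,5,6}:4
  |U|=5: {0,1,3,5,6}:1  {1,3,4,5,6}:5  {2,3,4,5,6}:7
  start at 0(f): 12
  start at 2(d): 6
sum over floor = 18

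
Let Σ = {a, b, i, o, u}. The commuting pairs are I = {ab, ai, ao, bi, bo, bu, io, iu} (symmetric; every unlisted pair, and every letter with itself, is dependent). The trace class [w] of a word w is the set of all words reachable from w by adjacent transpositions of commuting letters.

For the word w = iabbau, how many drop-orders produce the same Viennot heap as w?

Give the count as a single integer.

60

piece 0:i — minimal
piece 1:a — minimal
piece 2:b — minimal
piece 3:b rests on {2:b}
piece 4:a rests on {1:a}
piece 5:u rests on {4:a}
minimal pieces: {0:i, 1:a, 2:b}
ways to finish when only these pieces remain (= sum over removing one remaining piece with nothing left below it):
  1 left: {0}→1  {3}→1  {5}→1
  2 left: {0,3}→2  {0,5}→2  {2,3}→1  {3,5}→2  {4,5}→1
  3 left: {0,2,3}→3  {0,3,5}→6  {0,4,5}→3  {1,4,5}→1  {2,3,5}→3  {3,4,5}→3
  4 left: {0,1,4,5}→4  {0,2,3,5}→12  {0,3,4,5}→12  {1,3,4,5}→4  {2,3,4,5}→6
  placing 0:i first → 10 extensions
  placing 1:a first → 30 extensions
  placing 2:b first → 20 extensions
total linear extensions = 60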